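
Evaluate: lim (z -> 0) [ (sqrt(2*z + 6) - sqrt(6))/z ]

Substitution gives 0/0. Multiply numerator and denominator by the conjugate √(6 + 2z) + √6.
The numerator becomes (6 + 2z) − 6 = 2z, so the expression simplifies to 2/(√(6 + 2z) + √6).
Letting z → 0 gives 2/(2√6) = √(6)/6.

√(6)/6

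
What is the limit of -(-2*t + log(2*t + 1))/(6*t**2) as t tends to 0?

Direct substitution gives 0/0.
Apply L'Hôpital: lim (-2 + 2/(2*t + 1))/(-12*t), still 0/0.
After 2 applications of L'Hôpital's rule the quotient is (-4/(2*t + 1)^2)/(-12); substituting t = 0 gives 1/3.

1/3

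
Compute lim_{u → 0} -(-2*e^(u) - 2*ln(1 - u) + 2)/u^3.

Substitution gives 0/0 (the numerator vanishes to order 3).
Expand each term to order u^3: the coefficient of u^3 in -2·e^(u) is -1/3 and in -2·ln(1 - u) is 2/3.
Lower-order terms cancel with the polynomial part, so the numerator is (1/3)·u^3 + o(u^3), and the limit is (1/3)/(-1) = -1/3.

-1/3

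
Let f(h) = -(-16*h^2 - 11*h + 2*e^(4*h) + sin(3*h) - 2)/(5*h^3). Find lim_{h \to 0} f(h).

Substitution gives 0/0 (the numerator vanishes to order 3).
Expand each term to order h^3: the coefficient of h^3 in 2·e^(4h) is 64/3 and in sin(3h) is -9/2.
Lower-order terms cancel with the polynomial part, so the numerator is (101/6)·h^3 + o(h^3), and the limit is (101/6)/(-5) = -101/30.

-101/30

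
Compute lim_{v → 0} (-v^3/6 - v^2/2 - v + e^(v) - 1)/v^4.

Direct substitution gives 0/0.
Apply L'Hôpital: lim (-v^2/2 - v + e^(v) - 1)/(4*v^3), still 0/0.
Apply L'Hôpital: lim (-v + e^(v) - 1)/(12*v^2), still 0/0.
Apply L'Hôpital: lim (e^(v) - 1)/(24*v), still 0/0.
After 4 applications of L'Hôpital's rule the quotient is (e^(v))/(24); substituting v = 0 gives 1/24.

1/24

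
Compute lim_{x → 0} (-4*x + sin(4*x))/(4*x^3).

-8/3

Direct substitution gives 0/0.
Apply L'Hôpital: lim (4*cos(4*x) - 4)/(12*x^2), still 0/0.
Apply L'Hôpital: lim (-16*sin(4*x))/(24*x), still 0/0.
After 3 applications of L'Hôpital's rule the quotient is (-64*cos(4*x))/(24); substituting x = 0 gives -8/3.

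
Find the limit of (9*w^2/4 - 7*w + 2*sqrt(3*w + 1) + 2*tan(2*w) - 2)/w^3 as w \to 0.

209/24

Substitution gives 0/0 (the numerator vanishes to order 3).
Expand each term to order w^3: the coefficient of w^3 in 2·tan(2w) is 16/3 and in 2·√(1 + 3w) is 27/8.
Lower-order terms cancel with the polynomial part, so the numerator is (209/24)·w^3 + o(w^3), and the limit is (209/24)/(1) = 209/24.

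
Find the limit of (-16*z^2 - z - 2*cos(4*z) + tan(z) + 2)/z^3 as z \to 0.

1/3

Substitution gives 0/0; apply L'Hôpital's rule 3 times.
After differentiating numerator and denominator 3 times the quotient is (-128*sin(4*z) + 6*tan(z)^4 + 8*tan(z)^2 + 2)/(6); at z = 0 this is 1/3.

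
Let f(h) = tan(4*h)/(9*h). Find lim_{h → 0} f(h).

4/9

Substitution gives 0/0.
Since tan(u)/u → 1 as u → 0, tan(4h)/(4h) → 1 and the limit is 4/9.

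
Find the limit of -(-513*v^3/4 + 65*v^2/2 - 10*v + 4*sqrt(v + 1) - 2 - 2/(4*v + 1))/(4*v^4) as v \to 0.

16389/128

Substitution gives 0/0 (the numerator vanishes to order 4).
Expand each term to order v^4: the coefficient of v^4 in 4·√(1 + v) is -5/32 and in -2·1/(1 + 4v) is -512.
Lower-order terms cancel with the polynomial part, so the numerator is (-16389/32)·v^4 + o(v^4), and the limit is (-16389/32)/(-4) = 16389/128.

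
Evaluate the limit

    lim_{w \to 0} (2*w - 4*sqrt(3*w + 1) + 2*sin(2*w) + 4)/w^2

Substitution gives 0/0; apply L'Hôpital's rule 2 times.
After differentiating numerator and denominator 2 times the quotient is (-8*sin(2*w) + 9/(3*w + 1)^(3/2))/(2); at w = 0 this is 9/2.

9/2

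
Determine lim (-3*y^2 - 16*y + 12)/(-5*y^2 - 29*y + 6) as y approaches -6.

Since y = -6 makes numerator and denominator zero, (y + 6) divides both.
Cancelling it gives (2 - 3*y)/(1 - 5*y); now plug in y = -6 to get 20/31.

20/31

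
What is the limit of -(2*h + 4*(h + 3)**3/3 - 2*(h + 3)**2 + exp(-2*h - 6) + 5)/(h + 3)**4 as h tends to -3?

Direct substitution gives 0/0.
Apply L'Hôpital: lim (-4*h + 4*(h + 3)^2 - 2*e^(-2*h - 6) - 10)/(-4*(h + 3)^3), still 0/0.
Apply L'Hôpital: lim (8*h + 4*e^(-2*h - 6) + 20)/(-12*(h + 3)^2), still 0/0.
Apply L'Hôpital: lim (8 - 8*e^(-2*h - 6))/(-24*h - 72), still 0/0.
After 4 applications of L'Hôpital's rule the quotient is (16*e^(-2*h - 6))/(-24); substituting h = -3 gives -2/3.

-2/3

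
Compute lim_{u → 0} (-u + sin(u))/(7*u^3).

Direct substitution gives 0/0.
Apply L'Hôpital: lim (cos(u) - 1)/(21*u^2), still 0/0.
Apply L'Hôpital: lim (-sin(u))/(42*u), still 0/0.
After 3 applications of L'Hôpital's rule the quotient is (-cos(u))/(42); substituting u = 0 gives -1/42.

-1/42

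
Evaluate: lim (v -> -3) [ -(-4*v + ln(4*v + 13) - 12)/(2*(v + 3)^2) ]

4

Direct substitution gives 0/0.
Apply L'Hôpital: lim (-4 + 4/(4*v + 13))/(-4*v - 12), still 0/0.
After 2 applications of L'Hôpital's rule the quotient is (-16/(4*v + 13)^2)/(-4); substituting v = -3 gives 4.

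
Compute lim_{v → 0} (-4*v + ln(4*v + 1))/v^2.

-8

Direct substitution gives 0/0.
Apply L'Hôpital: lim (-4 + 4/(4*v + 1))/(2*v), still 0/0.
After 2 applications of L'Hôpital's rule the quotient is (-16/(4*v + 1)^2)/(2); substituting v = 0 gives -8.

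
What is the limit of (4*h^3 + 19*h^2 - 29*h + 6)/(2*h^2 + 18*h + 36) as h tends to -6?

At h = -6 both the top and bottom vanish — a removable singularity. Factoring out (h + 6) from each leaves (4*h^2 - 5*h + 1)/(2*h + 6), which at h = -6 equals -175/6.

-175/6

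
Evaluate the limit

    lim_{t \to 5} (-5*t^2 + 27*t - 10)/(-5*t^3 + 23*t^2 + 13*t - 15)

23/132

Direct substitution gives 0/0, so factor. Both numerator and denominator have (t - 5) as a factor.
After cancelling, the expression reduces to (2 - 5*t)/(-5*t^2 - 2*t + 3).
Substituting t = 5 gives 23/132.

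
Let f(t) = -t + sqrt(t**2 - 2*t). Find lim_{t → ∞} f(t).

-1

This has the form ∞ − ∞. Multiply and divide by the conjugate √(t^2 - 2*t) + t.
That gives (-2t) / (√(t^2 - 2*t) + t).
Divide numerator and denominator by t: the limit is -2/(2·1) = -1.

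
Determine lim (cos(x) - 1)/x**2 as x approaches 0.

-1/2

Direct substitution gives 0/0.
Apply L'Hôpital: lim (-sin(x))/(2*x), still 0/0.
After 2 applications of L'Hôpital's rule the quotient is (-cos(x))/(2); substituting x = 0 gives -1/2.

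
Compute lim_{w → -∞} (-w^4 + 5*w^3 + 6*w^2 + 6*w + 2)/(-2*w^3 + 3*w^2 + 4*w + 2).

-∞

The numerator has higher degree (4 > 3); the quotient behaves like (-1/(-2))·w^1 for large |w|.
As w → −∞ this diverges to -∞.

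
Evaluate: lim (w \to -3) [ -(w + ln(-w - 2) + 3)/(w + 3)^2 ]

1/2

Direct substitution gives 0/0.
Apply L'Hôpital: lim (1 - 1/(-w - 2))/(-2*w - 6), still 0/0.
After 2 applications of L'Hôpital's rule the quotient is (-1/(-w - 2)^2)/(-2); substituting w = -3 gives 1/2.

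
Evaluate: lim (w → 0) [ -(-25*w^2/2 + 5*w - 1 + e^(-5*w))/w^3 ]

125/6

Direct substitution gives 0/0.
Apply L'Hôpital: lim (-25*w + 5 - 5*e^(-5*w))/(-3*w^2), still 0/0.
Apply L'Hôpital: lim (-25 + 25*e^(-5*w))/(-6*w), still 0/0.
After 3 applications of L'Hôpital's rule the quotient is (-125*e^(-5*w))/(-6); substituting w = 0 gives 125/6.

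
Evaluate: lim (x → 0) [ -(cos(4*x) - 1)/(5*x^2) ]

8/5

Direct substitution gives 0/0.
Apply L'Hôpital: lim (-4*sin(4*x))/(-10*x), still 0/0.
After 2 applications of L'Hôpital's rule the quotient is (-16*cos(4*x))/(-10); substituting x = 0 gives 8/5.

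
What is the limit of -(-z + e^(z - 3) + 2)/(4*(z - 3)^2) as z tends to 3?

Direct substitution gives 0/0.
Apply L'Hôpital: lim (e^(z - 3) - 1)/(24 - 8*z), still 0/0.
After 2 applications of L'Hôpital's rule the quotient is (e^(z - 3))/(-8); substituting z = 3 gives -1/8.

-1/8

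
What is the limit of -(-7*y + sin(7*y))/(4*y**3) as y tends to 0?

343/24

Direct substitution gives 0/0.
Apply L'Hôpital: lim (7*cos(7*y) - 7)/(-12*y^2), still 0/0.
Apply L'Hôpital: lim (-49*sin(7*y))/(-24*y), still 0/0.
After 3 applications of L'Hôpital's rule the quotient is (-343*cos(7*y))/(-24); substituting y = 0 gives 343/24.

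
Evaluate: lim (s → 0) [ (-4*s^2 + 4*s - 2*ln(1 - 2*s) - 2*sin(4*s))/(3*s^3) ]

80/9

Substitution gives 0/0 (the numerator vanishes to order 3).
Expand each term to order s^3: the coefficient of s^3 in -2·sin(4s) is 64/3 and in -2·ln(1 - 2s) is 16/3.
Lower-order terms cancel with the polynomial part, so the numerator is (80/3)·s^3 + o(s^3), and the limit is (80/3)/(3) = 80/9.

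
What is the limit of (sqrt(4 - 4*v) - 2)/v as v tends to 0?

A 0/0 form; rationalise with √(4 - 4v) + √4. This collapses the numerator to -4v, leaving -4/(√(4 - 4v) + √4) → -4/(2√4) = -1.

-1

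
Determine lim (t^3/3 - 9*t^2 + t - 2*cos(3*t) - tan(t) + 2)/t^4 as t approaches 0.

-27/4

Substitution gives 0/0; apply L'Hôpital's rule 4 times.
After differentiating numerator and denominator 4 times the quotient is (-162*cos(3*t) - 24*tan(t)^5 - 40*tan(t)^3 - 16*tan(t))/(24); at t = 0 this is -27/4.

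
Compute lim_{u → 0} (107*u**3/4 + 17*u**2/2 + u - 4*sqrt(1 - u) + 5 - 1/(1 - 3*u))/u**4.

Substitution gives 0/0; apply L'Hôpital's rule 4 times.
After differentiating numerator and denominator 4 times the quotient is (1944/(3*u - 1)^5 + 15/(4*(1 - u)^(7/2)))/(24); at u = 0 this is -2587/32.

-2587/32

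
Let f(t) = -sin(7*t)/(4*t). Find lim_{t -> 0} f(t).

Substitution gives 0/0.
Write it as (7/(-4))·sin(7t)/(7t); since sin(u)/u → 1, the limit is -7/4.

-7/4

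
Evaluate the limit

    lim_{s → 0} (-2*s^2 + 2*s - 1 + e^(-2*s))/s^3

Direct substitution gives 0/0.
Apply L'Hôpital: lim (-4*s + 2 - 2*e^(-2*s))/(3*s^2), still 0/0.
Apply L'Hôpital: lim (-4 + 4*e^(-2*s))/(6*s), still 0/0.
After 3 applications of L'Hôpital's rule the quotient is (-8*e^(-2*s))/(6); substituting s = 0 gives -4/3.

-4/3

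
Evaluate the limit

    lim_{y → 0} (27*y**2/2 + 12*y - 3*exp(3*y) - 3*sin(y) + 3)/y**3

-13

Substitution gives 0/0; apply L'Hôpital's rule 3 times.
After differentiating numerator and denominator 3 times the quotient is (-81*e^(3*y) + 3*cos(y))/(6); at y = 0 this is -13.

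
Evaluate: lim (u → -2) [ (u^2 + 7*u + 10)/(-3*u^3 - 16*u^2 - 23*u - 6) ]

Direct substitution gives 0/0, so factor. Both numerator and denominator have (u + 2) as a factor.
After cancelling, the expression reduces to (u + 5)/(-3*u^2 - 10*u - 3).
Substituting u = -2 gives 3/5.

3/5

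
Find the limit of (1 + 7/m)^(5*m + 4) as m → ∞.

e^(35)

The base → 1 and the exponent → ∞: a 1^∞ form.
Take logarithms: (5m + 4)·ln(1 + 7/m). Since ln(1+u) ~ u for small u, this behaves like (5m)·(7/m) → 35.
So the limit is e^(35).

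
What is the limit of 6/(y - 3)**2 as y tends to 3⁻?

∞

As y → 3⁻, (y - 3) → 0⁻, so (y - 3)^2 → 0⁺ and 6/(y - 3)^2 → ∞.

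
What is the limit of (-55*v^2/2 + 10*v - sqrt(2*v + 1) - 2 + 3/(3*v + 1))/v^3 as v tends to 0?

Substitution gives 0/0 (the numerator vanishes to order 3).
Expand each term to order v^3: the coefficient of v^3 in 3·1/(1 + 3v) is -81 and in −√(1 + 2v) is -1/2.
Lower-order terms cancel with the polynomial part, so the numerator is (-163/2)·v^3 + o(v^3), and the limit is (-163/2)/(1) = -163/2.

-163/2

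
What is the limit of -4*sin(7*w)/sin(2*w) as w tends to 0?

Substitution gives 0/0.
Divide numerator and denominator by w: sin(7w)/w → 7 and sin(2w)/w → 2, so the limit is -4·7/2 = -14.

-14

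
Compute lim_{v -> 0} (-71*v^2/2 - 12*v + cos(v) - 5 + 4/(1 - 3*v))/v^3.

Substitution gives 0/0 (the numerator vanishes to order 3).
Expand each term to order v^3: the coefficient of v^3 in 4·1/(1 - 3v) is 108 and in cos(v) is 0.
Lower-order terms cancel with the polynomial part, so the numerator is (108)·v^3 + o(v^3), and the limit is (108)/(1) = 108.

108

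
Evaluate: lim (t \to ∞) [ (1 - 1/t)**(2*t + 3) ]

Let L be the limit and take ln: ln L = lim (2t + 3)·ln(1 - 1/t) = lim (2t + 3)·(-1/t + O(1/t²)) = -2.
Hence L = e^(-2).

e^(-2)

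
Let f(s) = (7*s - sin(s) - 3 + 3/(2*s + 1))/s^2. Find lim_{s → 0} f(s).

Substitution gives 0/0 (the numerator vanishes to order 2).
Expand each term to order s^2: the coefficient of s^2 in 3·1/(1 + 2s) is 12 and in −sin(s) is 0.
Lower-order terms cancel with the polynomial part, so the numerator is (12)·s^2 + o(s^2), and the limit is (12)/(1) = 12.

12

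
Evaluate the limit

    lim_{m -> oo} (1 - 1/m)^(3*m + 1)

e^(-3)

The base → 1 and the exponent → ∞: a 1^∞ form.
Take logarithms: (3m + 1)·ln(1 - 1/m). Since ln(1+u) ~ u for small u, this behaves like (3m)·(-1/m) → -3.
So the limit is e^(-3).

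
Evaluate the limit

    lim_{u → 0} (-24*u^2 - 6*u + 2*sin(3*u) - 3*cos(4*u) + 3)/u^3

-9

Substitution gives 0/0 (the numerator vanishes to order 3).
Expand each term to order u^3: the coefficient of u^3 in 2·sin(3u) is -9 and in -3·cos(4u) is 0.
Lower-order terms cancel with the polynomial part, so the numerator is (-9)·u^3 + o(u^3), and the limit is (-9)/(1) = -9.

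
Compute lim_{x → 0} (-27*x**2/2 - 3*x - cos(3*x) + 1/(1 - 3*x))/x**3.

Substitution gives 0/0; apply L'Hôpital's rule 3 times.
After differentiating numerator and denominator 3 times the quotient is (-27*sin(3*x) + 162/(3*x - 1)^4)/(6); at x = 0 this is 27.

27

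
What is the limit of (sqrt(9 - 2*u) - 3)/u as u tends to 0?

Substitution gives 0/0. Multiply numerator and denominator by the conjugate √(9 - 2u) + √9.
The numerator becomes (9 - 2u) − 9 = -2u, so the expression simplifies to -2/(√(9 - 2u) + √9).
Letting u → 0 gives -2/(2√9) = -1/3.

-1/3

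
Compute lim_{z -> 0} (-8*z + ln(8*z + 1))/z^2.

Direct substitution gives 0/0.
Apply L'Hôpital: lim (-8 + 8/(8*z + 1))/(2*z), still 0/0.
After 2 applications of L'Hôpital's rule the quotient is (-64/(8*z + 1)^2)/(2); substituting z = 0 gives -32.

-32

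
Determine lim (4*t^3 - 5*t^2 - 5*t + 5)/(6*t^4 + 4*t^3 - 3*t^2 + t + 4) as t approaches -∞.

The denominator has degree 4 and the numerator degree 3. Dividing numerator and denominator by t^4 sends every term to 0 except the leading denominator term, so the limit is 0.

0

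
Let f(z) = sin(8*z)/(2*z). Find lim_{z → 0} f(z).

Substitution gives 0/0.
Write it as (8/2)·sin(8z)/(8z); since sin(u)/u → 1, the limit is 4.

4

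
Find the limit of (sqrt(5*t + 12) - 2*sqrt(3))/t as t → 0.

Substitution gives 0/0. Multiply numerator and denominator by the conjugate √(12 + 5t) + √12.
The numerator becomes (12 + 5t) − 12 = 5t, so the expression simplifies to 5/(√(12 + 5t) + √12).
Letting t → 0 gives 5/(2√12) = 5*√(3)/12.

5*√(3)/12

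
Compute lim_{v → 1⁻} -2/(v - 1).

As v → 1⁻, (v - 1) → 0⁻, so (v - 1)^1 → 0⁻ and -2/(v - 1)^1 → ∞.

∞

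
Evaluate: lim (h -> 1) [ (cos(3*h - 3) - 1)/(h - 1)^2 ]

-9/2

Direct substitution gives 0/0.
Apply L'Hôpital: lim (-3*sin(3*h - 3))/(2*h - 2), still 0/0.
After 2 applications of L'Hôpital's rule the quotient is (-9*cos(3*h - 3))/(2); substituting h = 1 gives -9/2.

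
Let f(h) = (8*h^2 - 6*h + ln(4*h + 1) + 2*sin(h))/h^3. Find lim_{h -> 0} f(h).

21

Substitution gives 0/0; apply L'Hôpital's rule 3 times.
After differentiating numerator and denominator 3 times the quotient is (-2*cos(h) + 128/(4*h + 1)^3)/(6); at h = 0 this is 21.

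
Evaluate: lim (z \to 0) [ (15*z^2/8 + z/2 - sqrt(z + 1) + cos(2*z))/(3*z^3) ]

Substitution gives 0/0; apply L'Hôpital's rule 3 times.
After differentiating numerator and denominator 3 times the quotient is (8*sin(2*z) - 3/(8*(z + 1)^(5/2)))/(18); at z = 0 this is -1/48.

-1/48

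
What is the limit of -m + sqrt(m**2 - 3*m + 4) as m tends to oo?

-3/2

An ∞ − ∞ form. Rationalising with the conjugate, the difference becomes (-3m + 4) / (√(m^2 - 3*m + 4) + m).
For large m the denominator behaves like 2·m, so the quotient tends to -3/2 = -3/2.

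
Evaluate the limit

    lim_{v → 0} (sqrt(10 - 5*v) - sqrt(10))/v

Substitution gives 0/0. Multiply numerator and denominator by the conjugate √(10 - 5v) + √10.
The numerator becomes (10 - 5v) − 10 = -5v, so the expression simplifies to -5/(√(10 - 5v) + √10).
Letting v → 0 gives -5/(2√10) = -√(10)/4.

-√(10)/4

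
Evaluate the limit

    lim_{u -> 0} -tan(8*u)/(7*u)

Substitution gives 0/0.
Since tan(θ)/θ → 1 as θ → 0, tan(8u)/(8u) → 1 and the limit is 8/(-7) = -8/7.

-8/7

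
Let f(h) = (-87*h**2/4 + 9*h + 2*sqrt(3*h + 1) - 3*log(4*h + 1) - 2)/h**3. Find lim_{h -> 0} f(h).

-485/8

Substitution gives 0/0; apply L'Hôpital's rule 3 times.
After differentiating numerator and denominator 3 times the quotient is (-384/(4*h + 1)^3 + 81/(4*(3*h + 1)^(5/2)))/(6); at h = 0 this is -485/8.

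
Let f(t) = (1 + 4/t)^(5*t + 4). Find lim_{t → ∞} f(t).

Let L be the limit and take ln: ln L = lim (5t + 4)·ln(1 + 4/t) = lim (5t + 4)·(4/t + O(1/t²)) = 20.
Hence L = e^(20).

e^(20)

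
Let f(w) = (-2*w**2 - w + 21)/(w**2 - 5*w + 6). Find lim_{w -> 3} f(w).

Since w = 3 makes numerator and denominator zero, (w - 3) divides both.
Cancelling it gives (-2*w - 7)/(w - 2); now plug in w = 3 to get -13.

-13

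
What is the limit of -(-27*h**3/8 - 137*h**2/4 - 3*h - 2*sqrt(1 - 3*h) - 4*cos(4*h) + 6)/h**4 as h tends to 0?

6977/192

Substitution gives 0/0 (the numerator vanishes to order 4).
Expand each term to order h^4: the coefficient of h^4 in -4·cos(4h) is -128/3 and in -2·√(1 - 3h) is 405/64.
Lower-order terms cancel with the polynomial part, so the numerator is (-6977/192)·h^4 + o(h^4), and the limit is (-6977/192)/(-1) = 6977/192.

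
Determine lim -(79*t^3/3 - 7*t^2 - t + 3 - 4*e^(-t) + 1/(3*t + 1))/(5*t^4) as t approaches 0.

-97/6

Substitution gives 0/0; apply L'Hôpital's rule 4 times.
After differentiating numerator and denominator 4 times the quotient is (-4*e^(-t) + 1944/(3*t + 1)^5)/(-120); at t = 0 this is -97/6.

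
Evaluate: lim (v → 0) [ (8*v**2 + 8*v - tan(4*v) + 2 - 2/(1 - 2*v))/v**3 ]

Substitution gives 0/0 (the numerator vanishes to order 3).
Expand each term to order v^3: the coefficient of v^3 in -2·1/(1 - 2v) is -16 and in −tan(4v) is -64/3.
Lower-order terms cancel with the polynomial part, so the numerator is (-112/3)·v^3 + o(v^3), and the limit is (-112/3)/(1) = -112/3.

-112/3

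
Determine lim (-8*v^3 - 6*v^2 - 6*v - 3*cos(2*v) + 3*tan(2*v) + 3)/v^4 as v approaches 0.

Substitution gives 0/0 (the numerator vanishes to order 4).
Expand each term to order v^4: the coefficient of v^4 in -3·cos(2v) is -2 and in 3·tan(2v) is 0.
Lower-order terms cancel with the polynomial part, so the numerator is (-2)·v^4 + o(v^4), and the limit is (-2)/(1) = -2.

-2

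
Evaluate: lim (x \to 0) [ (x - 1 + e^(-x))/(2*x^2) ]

1/4

Direct substitution gives 0/0.
Apply L'Hôpital: lim (1 - e^(-x))/(4*x), still 0/0.
After 2 applications of L'Hôpital's rule the quotient is (e^(-x))/(4); substituting x = 0 gives 1/4.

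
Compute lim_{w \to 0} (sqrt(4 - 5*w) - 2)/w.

-5/4

Substitution gives 0/0. Multiply numerator and denominator by the conjugate √(4 - 5w) + √4.
The numerator becomes (4 - 5w) − 4 = -5w, so the expression simplifies to -5/(√(4 - 5w) + √4).
Letting w → 0 gives -5/(2√4) = -5/4.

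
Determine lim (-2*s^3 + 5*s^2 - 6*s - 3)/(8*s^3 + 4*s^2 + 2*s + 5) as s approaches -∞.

Numerator and denominator both have degree 3.
Dividing every term by s^3, all lower-order terms vanish and the limit is the ratio of leading coefficients, -2/(8) = -1/4.

-1/4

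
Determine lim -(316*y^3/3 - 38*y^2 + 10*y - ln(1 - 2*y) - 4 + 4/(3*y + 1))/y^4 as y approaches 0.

Substitution gives 0/0 (the numerator vanishes to order 4).
Expand each term to order y^4: the coefficient of y^4 in 4·1/(1 + 3y) is 324 and in −ln(1 - 2y) is 4.
Lower-order terms cancel with the polynomial part, so the numerator is (328)·y^4 + o(y^4), and the limit is (328)/(-1) = -328.

-328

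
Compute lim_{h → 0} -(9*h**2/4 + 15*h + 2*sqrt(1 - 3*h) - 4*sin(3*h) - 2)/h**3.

-117/8

Substitution gives 0/0 (the numerator vanishes to order 3).
Expand each term to order h^3: the coefficient of h^3 in 2·√(1 - 3h) is -27/8 and in -4·sin(3h) is 18.
Lower-order terms cancel with the polynomial part, so the numerator is (117/8)·h^3 + o(h^3), and the limit is (117/8)/(-1) = -117/8.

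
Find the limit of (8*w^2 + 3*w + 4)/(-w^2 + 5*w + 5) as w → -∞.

Numerator and denominator both have degree 2.
Dividing every term by w^2, all lower-order terms vanish and the limit is the ratio of leading coefficients, 8/(-1) = -8.

-8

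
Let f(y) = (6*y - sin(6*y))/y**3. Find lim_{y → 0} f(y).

Direct substitution gives 0/0.
Apply L'Hôpital: lim (6 - 6*cos(6*y))/(3*y^2), still 0/0.
Apply L'Hôpital: lim (36*sin(6*y))/(6*y), still 0/0.
After 3 applications of L'Hôpital's rule the quotient is (216*cos(6*y))/(6); substituting y = 0 gives 36.

36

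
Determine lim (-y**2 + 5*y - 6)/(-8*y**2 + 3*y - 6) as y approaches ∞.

Numerator and denominator both have degree 2.
Dividing every term by y^2, all lower-order terms vanish and the limit is the ratio of leading coefficients, -1/(-8) = 1/8.

1/8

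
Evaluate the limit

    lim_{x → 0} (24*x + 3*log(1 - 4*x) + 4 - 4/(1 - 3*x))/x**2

-60

Substitution gives 0/0; apply L'Hôpital's rule 2 times.
After differentiating numerator and denominator 2 times the quotient is (-48/(4*x - 1)^2 + 72/(3*x - 1)^3)/(2); at x = 0 this is -60.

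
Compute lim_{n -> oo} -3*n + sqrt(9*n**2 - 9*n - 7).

-3/2

An ∞ − ∞ form. Rationalising with the conjugate, the difference becomes (-9n - 7) / (√(9*n^2 - 9*n - 7) + 3n).
For large n the denominator behaves like 2·3n, so the quotient tends to -9/6 = -3/2.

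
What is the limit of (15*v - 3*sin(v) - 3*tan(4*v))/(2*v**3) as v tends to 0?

-127/4

Substitution gives 0/0; apply L'Hôpital's rule 3 times.
After differentiating numerator and denominator 3 times the quotient is (3*cos(v) - 1152*tan(4*v)^4 - 1536*tan(4*v)^2 - 384)/(12); at v = 0 this is -127/4.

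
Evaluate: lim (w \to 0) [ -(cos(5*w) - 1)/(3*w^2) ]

25/6

Direct substitution gives 0/0.
Apply L'Hôpital: lim (-5*sin(5*w))/(-6*w), still 0/0.
After 2 applications of L'Hôpital's rule the quotient is (-25*cos(5*w))/(-6); substituting w = 0 gives 25/6.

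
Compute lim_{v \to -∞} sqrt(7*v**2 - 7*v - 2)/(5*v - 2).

For large |v|, √(7*v^2 - 7*v - 2) ≈ √7·|v| and the denominator ≈ 5v.
Since v → −∞, |v| = −v, giving −√7/(5) = -√(7)/5.

-√(7)/5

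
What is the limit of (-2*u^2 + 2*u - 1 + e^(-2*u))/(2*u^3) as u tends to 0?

-2/3

Direct substitution gives 0/0.
Apply L'Hôpital: lim (-4*u + 2 - 2*e^(-2*u))/(6*u^2), still 0/0.
Apply L'Hôpital: lim (-4 + 4*e^(-2*u))/(12*u), still 0/0.
After 3 applications of L'Hôpital's rule the quotient is (-8*e^(-2*u))/(12); substituting u = 0 gives -2/3.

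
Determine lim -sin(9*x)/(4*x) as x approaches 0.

-9/4

Substitution gives 0/0.
Write it as (9/(-4))·sin(9x)/(9x); since sin(u)/u → 1, the limit is -9/4.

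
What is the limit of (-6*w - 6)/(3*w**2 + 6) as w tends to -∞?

The denominator has degree 2 and the numerator degree 1. Dividing numerator and denominator by w^2 sends every term to 0 except the leading denominator term, so the limit is 0.

0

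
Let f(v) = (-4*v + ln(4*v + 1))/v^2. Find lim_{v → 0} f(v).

Direct substitution gives 0/0.
Apply L'Hôpital: lim (-4 + 4/(4*v + 1))/(2*v), still 0/0.
After 2 applications of L'Hôpital's rule the quotient is (-16/(4*v + 1)^2)/(2); substituting v = 0 gives -8.

-8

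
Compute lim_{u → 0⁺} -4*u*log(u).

This is a 0·(−∞) form. Rewrite as -4·ln(u) / u^(−1) and apply L'Hôpital:
the derivative quotient is -4·(1/u) / (−1·u^(−2)) = (4/1)·u^1 → 0.

0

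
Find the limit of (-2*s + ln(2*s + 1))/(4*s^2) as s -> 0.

-1/2

Direct substitution gives 0/0.
Apply L'Hôpital: lim (-2 + 2/(2*s + 1))/(8*s), still 0/0.
After 2 applications of L'Hôpital's rule the quotient is (-4/(2*s + 1)^2)/(8); substituting s = 0 gives -1/2.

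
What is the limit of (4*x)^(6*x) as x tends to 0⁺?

1

Base → 0⁺ and exponent → 0⁺: a 0^0 form.
Take logs: 6x·ln(4x). This is 0·(−∞); rewriting as ln(4x)/(1/(6x)) and applying L'Hôpital gives 0.
Hence the limit is e^0 = 1.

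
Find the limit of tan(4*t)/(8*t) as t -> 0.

1/2

Substitution gives 0/0.
Since tan(u)/u → 1 as u → 0, tan(4t)/(4t) → 1 and the limit is 4/8 = 1/2.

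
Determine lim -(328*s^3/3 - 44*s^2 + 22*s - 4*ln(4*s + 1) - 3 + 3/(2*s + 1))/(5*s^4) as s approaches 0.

-304/5

Substitution gives 0/0; apply L'Hôpital's rule 4 times.
After differentiating numerator and denominator 4 times the quotient is (6144/(4*s + 1)^4 + 1152/(2*s + 1)^5)/(-120); at s = 0 this is -304/5.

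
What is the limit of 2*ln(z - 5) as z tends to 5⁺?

-∞

As z → 5⁺, z - 5 → 0⁺ and ln(z - 5) → −∞.
Multiplying by 2 gives -∞.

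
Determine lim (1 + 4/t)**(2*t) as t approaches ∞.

Let L be the limit and take ln: ln L = lim (2t)·ln(1 + 4/t) = lim (2t)·(4/t + O(1/t²)) = 8.
Hence L = e^(8).

e^(8)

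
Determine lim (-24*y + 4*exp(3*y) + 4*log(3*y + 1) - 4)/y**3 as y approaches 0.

Substitution gives 0/0 (the numerator vanishes to order 3).
Expand each term to order y^3: the coefficient of y^3 in 4·e^(3y) is 18 and in 4·ln(1 + 3y) is 36.
Lower-order terms cancel with the polynomial part, so the numerator is (54)·y^3 + o(y^3), and the limit is (54)/(1) = 54.

54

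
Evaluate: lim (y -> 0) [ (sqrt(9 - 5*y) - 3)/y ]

A 0/0 form; rationalise with √(9 - 5y) + √9. This collapses the numerator to -5y, leaving -5/(√(9 - 5y) + √9) → -5/(2√9) = -5/6.

-5/6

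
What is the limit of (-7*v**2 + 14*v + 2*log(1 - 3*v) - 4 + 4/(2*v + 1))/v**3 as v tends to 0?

-50

Substitution gives 0/0 (the numerator vanishes to order 3).
Expand each term to order v^3: the coefficient of v^3 in 4·1/(1 + 2v) is -32 and in 2·ln(1 - 3v) is -18.
Lower-order terms cancel with the polynomial part, so the numerator is (-50)·v^3 + o(v^3), and the limit is (-50)/(1) = -50.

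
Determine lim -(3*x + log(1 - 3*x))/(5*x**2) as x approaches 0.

Direct substitution gives 0/0.
Apply L'Hôpital: lim (3 - 3/(1 - 3*x))/(-10*x), still 0/0.
After 2 applications of L'Hôpital's rule the quotient is (-9/(1 - 3*x)^2)/(-10); substituting x = 0 gives 9/10.

9/10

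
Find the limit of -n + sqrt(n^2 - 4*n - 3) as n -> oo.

This has the form ∞ − ∞. Multiply and divide by the conjugate √(n^2 - 4*n - 3) + n.
That gives (-4n - 3) / (√(n^2 - 4*n - 3) + n).
Divide numerator and denominator by n: the limit is -4/(2·1) = -2.

-2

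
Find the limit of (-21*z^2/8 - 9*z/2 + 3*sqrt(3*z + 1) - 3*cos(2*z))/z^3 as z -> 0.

81/16

Substitution gives 0/0 (the numerator vanishes to order 3).
Expand each term to order z^3: the coefficient of z^3 in 3·√(1 + 3z) is 81/16 and in -3·cos(2z) is 0.
Lower-order terms cancel with the polynomial part, so the numerator is (81/16)·z^3 + o(z^3), and the limit is (81/16)/(1) = 81/16.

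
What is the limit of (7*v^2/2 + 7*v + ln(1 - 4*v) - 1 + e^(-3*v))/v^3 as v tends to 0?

-155/6

Substitution gives 0/0; apply L'Hôpital's rule 3 times.
After differentiating numerator and denominator 3 times the quotient is (-27*e^(-3*v) + 128/(4*v - 1)^3)/(6); at v = 0 this is -155/6.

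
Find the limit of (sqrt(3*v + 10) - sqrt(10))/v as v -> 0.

A 0/0 form; rationalise with √(10 + 3v) + √10. This collapses the numerator to 3v, leaving 3/(√(10 + 3v) + √10) → 3/(2√10) = 3*√(10)/20.

3*√(10)/20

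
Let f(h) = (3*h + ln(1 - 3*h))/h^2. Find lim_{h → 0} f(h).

-9/2

Direct substitution gives 0/0.
Apply L'Hôpital: lim (3 - 3/(1 - 3*h))/(2*h), still 0/0.
After 2 applications of L'Hôpital's rule the quotient is (-9/(1 - 3*h)^2)/(2); substituting h = 0 gives -9/2.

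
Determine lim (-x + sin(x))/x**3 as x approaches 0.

-1/6

Direct substitution gives 0/0.
Apply L'Hôpital: lim (cos(x) - 1)/(3*x^2), still 0/0.
Apply L'Hôpital: lim (-sin(x))/(6*x), still 0/0.
After 3 applications of L'Hôpital's rule the quotient is (-cos(x))/(6); substituting x = 0 gives -1/6.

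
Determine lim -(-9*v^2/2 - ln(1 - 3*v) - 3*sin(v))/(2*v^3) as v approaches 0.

-19/4

Substitution gives 0/0 (the numerator vanishes to order 3).
Expand each term to order v^3: the coefficient of v^3 in −ln(1 - 3v) is 9 and in -3·sin(v) is 1/2.
Lower-order terms cancel with the polynomial part, so the numerator is (19/2)·v^3 + o(v^3), and the limit is (19/2)/(-2) = -19/4.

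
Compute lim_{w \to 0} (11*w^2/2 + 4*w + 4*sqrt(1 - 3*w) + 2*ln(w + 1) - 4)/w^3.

-73/12

Substitution gives 0/0; apply L'Hôpital's rule 3 times.
After differentiating numerator and denominator 3 times the quotient is (4/(w + 1)^3 - 81/(2*(1 - 3*w)^(5/2)))/(6); at w = 0 this is -73/12.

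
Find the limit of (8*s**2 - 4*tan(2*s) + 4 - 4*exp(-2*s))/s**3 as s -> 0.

-16/3

Substitution gives 0/0; apply L'Hôpital's rule 3 times.
After differentiating numerator and denominator 3 times the quotient is (-192*tan(2*s)^4 - 256*tan(2*s)^2 - 64 + 32*e^(-2*s))/(6); at s = 0 this is -16/3.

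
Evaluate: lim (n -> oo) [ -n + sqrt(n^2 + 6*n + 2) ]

This has the form ∞ − ∞. Multiply and divide by the conjugate √(n^2 + 6*n + 2) + n.
That gives (6n + 2) / (√(n^2 + 6*n + 2) + n).
Divide numerator and denominator by n: the limit is 6/(2·1) = 3.

3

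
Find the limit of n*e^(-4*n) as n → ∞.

Write as n^1/e^{4n}, an ∞/∞ form.
Exponential growth dominates any polynomial, so repeated L'Hôpital (or the standard result) gives 0.

0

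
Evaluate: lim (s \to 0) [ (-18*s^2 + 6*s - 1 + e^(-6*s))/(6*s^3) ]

-6

Direct substitution gives 0/0.
Apply L'Hôpital: lim (-36*s + 6 - 6*e^(-6*s))/(18*s^2), still 0/0.
Apply L'Hôpital: lim (-36 + 36*e^(-6*s))/(36*s), still 0/0.
After 3 applications of L'Hôpital's rule the quotient is (-216*e^(-6*s))/(36); substituting s = 0 gives -6.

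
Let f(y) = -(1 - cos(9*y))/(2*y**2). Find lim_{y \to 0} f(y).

Substitution gives 0/0.
Use (1 − cos u)/u² → 1/2 with u = 9y: the limit is 9²/(2·(-2)) = -81/4.

-81/4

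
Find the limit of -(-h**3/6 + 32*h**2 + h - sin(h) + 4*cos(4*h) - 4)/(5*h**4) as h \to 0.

-128/15

Substitution gives 0/0 (the numerator vanishes to order 4).
Expand each term to order h^4: the coefficient of h^4 in 4·cos(4h) is 128/3 and in −sin(h) is 0.
Lower-order terms cancel with the polynomial part, so the numerator is (128/3)·h^4 + o(h^4), and the limit is (128/3)/(-5) = -128/15.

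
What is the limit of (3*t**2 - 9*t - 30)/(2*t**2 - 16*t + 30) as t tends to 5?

Since t = 5 makes numerator and denominator zero, (t - 5) divides both.
Cancelling it gives (3*t + 6)/(2*t - 6); now plug in t = 5 to get 21/4.

21/4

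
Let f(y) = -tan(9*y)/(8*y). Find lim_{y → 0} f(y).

Substitution gives 0/0.
Since tan(u)/u → 1 as u → 0, tan(9y)/(9y) → 1 and the limit is 9/(-8) = -9/8.

-9/8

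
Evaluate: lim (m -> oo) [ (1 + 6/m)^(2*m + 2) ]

Write it as [(1 + 6/m)^m]^(2) · (1 + 6/m)^(2). The bracketed term tends to e^(6) and the second factor to 1, so the limit is e^(12).

e^(12)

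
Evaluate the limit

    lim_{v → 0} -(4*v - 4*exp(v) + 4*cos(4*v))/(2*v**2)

Substitution gives 0/0; apply L'Hôpital's rule 2 times.
After differentiating numerator and denominator 2 times the quotient is (-4*e^(v) - 64*cos(4*v))/(-4); at v = 0 this is 17.

17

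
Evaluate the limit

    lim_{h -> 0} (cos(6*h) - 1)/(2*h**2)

-9

Direct substitution gives 0/0.
Apply L'Hôpital: lim (-6*sin(6*h))/(4*h), still 0/0.
After 2 applications of L'Hôpital's rule the quotient is (-36*cos(6*h))/(4); substituting h = 0 gives -9.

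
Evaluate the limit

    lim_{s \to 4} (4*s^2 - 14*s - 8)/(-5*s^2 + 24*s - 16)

-9/8

At s = 4 both the top and bottom vanish — a removable singularity. Factoring out (s - 4) from each leaves (4*s + 2)/(4 - 5*s), which at s = 4 equals -9/8.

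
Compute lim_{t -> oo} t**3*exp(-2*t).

Write as t^3/e^{2t}, an ∞/∞ form.
Exponential growth dominates any polynomial, so repeated L'Hôpital (or the standard result) gives 0.

0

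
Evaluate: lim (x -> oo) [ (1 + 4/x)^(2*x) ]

Let L be the limit and take ln: ln L = lim (2x)·ln(1 + 4/x) = lim (2x)·(4/x + O(1/x²)) = 8.
Hence L = e^(8).

e^(8)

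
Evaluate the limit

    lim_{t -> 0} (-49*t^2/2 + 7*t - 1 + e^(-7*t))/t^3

Direct substitution gives 0/0.
Apply L'Hôpital: lim (-49*t + 7 - 7*e^(-7*t))/(3*t^2), still 0/0.
Apply L'Hôpital: lim (-49 + 49*e^(-7*t))/(6*t), still 0/0.
After 3 applications of L'Hôpital's rule the quotient is (-343*e^(-7*t))/(6); substituting t = 0 gives -343/6.

-343/6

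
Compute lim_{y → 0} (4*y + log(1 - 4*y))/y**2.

-8

Direct substitution gives 0/0.
Apply L'Hôpital: lim (4 - 4/(1 - 4*y))/(2*y), still 0/0.
After 2 applications of L'Hôpital's rule the quotient is (-16/(1 - 4*y)^2)/(2); substituting y = 0 gives -8.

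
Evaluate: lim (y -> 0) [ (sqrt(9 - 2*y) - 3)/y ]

-1/3

Substitution gives 0/0. Multiply numerator and denominator by the conjugate √(9 - 2y) + √9.
The numerator becomes (9 - 2y) − 9 = -2y, so the expression simplifies to -2/(√(9 - 2y) + √9).
Letting y → 0 gives -2/(2√9) = -1/3.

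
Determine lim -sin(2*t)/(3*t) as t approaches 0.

-2/3

Substitution gives 0/0.
Write it as (2/(-3))·sin(2t)/(2t); since sin(u)/u → 1, the limit is -2/3.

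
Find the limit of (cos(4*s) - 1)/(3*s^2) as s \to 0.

Direct substitution gives 0/0.
Apply L'Hôpital: lim (-4*sin(4*s))/(6*s), still 0/0.
After 2 applications of L'Hôpital's rule the quotient is (-16*cos(4*s))/(6); substituting s = 0 gives -8/3.

-8/3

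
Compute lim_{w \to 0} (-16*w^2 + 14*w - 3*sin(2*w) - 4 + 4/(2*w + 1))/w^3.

-28

Substitution gives 0/0; apply L'Hôpital's rule 3 times.
After differentiating numerator and denominator 3 times the quotient is (24*cos(2*w) - 192/(2*w + 1)^4)/(6); at w = 0 this is -28.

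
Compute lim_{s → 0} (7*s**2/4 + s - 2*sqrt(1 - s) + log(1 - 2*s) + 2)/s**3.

-61/24

Substitution gives 0/0; apply L'Hôpital's rule 3 times.
After differentiating numerator and denominator 3 times the quotient is (16/(2*s - 1)^3 + 3/(4*(1 - s)^(5/2)))/(6); at s = 0 this is -61/24.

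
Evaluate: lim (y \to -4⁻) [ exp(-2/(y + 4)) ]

∞

As y → -4⁻, -2/(y + 4) → +∞, so e^(-2/(y + 4)) → ∞.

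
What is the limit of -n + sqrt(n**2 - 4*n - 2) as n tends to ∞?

-2

An ∞ − ∞ form. Rationalising with the conjugate, the difference becomes (-4n - 2) / (√(n^2 - 4*n - 2) + n).
For large n the denominator behaves like 2·n, so the quotient tends to -4/2 = -2.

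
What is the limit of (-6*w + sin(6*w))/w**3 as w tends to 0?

-36

Direct substitution gives 0/0.
Apply L'Hôpital: lim (6*cos(6*w) - 6)/(3*w^2), still 0/0.
Apply L'Hôpital: lim (-36*sin(6*w))/(6*w), still 0/0.
After 3 applications of L'Hôpital's rule the quotient is (-216*cos(6*w))/(6); substituting w = 0 gives -36.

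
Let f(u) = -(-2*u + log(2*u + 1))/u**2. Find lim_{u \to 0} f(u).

Direct substitution gives 0/0.
Apply L'Hôpital: lim (-2 + 2/(2*u + 1))/(-2*u), still 0/0.
After 2 applications of L'Hôpital's rule the quotient is (-4/(2*u + 1)^2)/(-2); substituting u = 0 gives 2.

2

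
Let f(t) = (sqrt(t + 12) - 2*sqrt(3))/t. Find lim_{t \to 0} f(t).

A 0/0 form; rationalise with √(12 + t) + √12. This collapses the numerator to t, leaving 1/(√(12 + t) + √12) → 1/(2√12) = √(3)/12.

√(3)/12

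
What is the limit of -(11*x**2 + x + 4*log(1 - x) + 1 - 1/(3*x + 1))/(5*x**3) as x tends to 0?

-77/15

Substitution gives 0/0 (the numerator vanishes to order 3).
Expand each term to order x^3: the coefficient of x^3 in −1/(1 + 3x) is 27 and in 4·ln(1 - x) is -4/3.
Lower-order terms cancel with the polynomial part, so the numerator is (77/3)·x^3 + o(x^3), and the limit is (77/3)/(-5) = -77/15.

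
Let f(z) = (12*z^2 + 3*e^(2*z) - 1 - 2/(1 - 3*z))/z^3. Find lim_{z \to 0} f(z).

Substitution gives 0/0; apply L'Hôpital's rule 3 times.
After differentiating numerator and denominator 3 times the quotient is (24*e^(2*z) - 324/(3*z - 1)^4)/(6); at z = 0 this is -50.

-50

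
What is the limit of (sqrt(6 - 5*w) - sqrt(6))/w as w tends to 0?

-5*√(6)/12

Substitution gives 0/0. Multiply numerator and denominator by the conjugate √(6 - 5w) + √6.
The numerator becomes (6 - 5w) − 6 = -5w, so the expression simplifies to -5/(√(6 - 5w) + √6).
Letting w → 0 gives -5/(2√6) = -5*√(6)/12.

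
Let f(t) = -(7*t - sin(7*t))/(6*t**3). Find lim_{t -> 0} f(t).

Direct substitution gives 0/0.
Apply L'Hôpital: lim (7 - 7*cos(7*t))/(-18*t^2), still 0/0.
Apply L'Hôpital: lim (49*sin(7*t))/(-36*t), still 0/0.
After 3 applications of L'Hôpital's rule the quotient is (343*cos(7*t))/(-36); substituting t = 0 gives -343/36.

-343/36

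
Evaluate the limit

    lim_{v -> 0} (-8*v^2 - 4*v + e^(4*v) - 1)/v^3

Direct substitution gives 0/0.
Apply L'Hôpital: lim (-16*v + 4*e^(4*v) - 4)/(3*v^2), still 0/0.
Apply L'Hôpital: lim (16*e^(4*v) - 16)/(6*v), still 0/0.
After 3 applications of L'Hôpital's rule the quotient is (64*e^(4*v))/(6); substituting v = 0 gives 32/3.

32/3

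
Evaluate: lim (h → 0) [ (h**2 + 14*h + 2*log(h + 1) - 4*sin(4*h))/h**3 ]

130/3

Substitution gives 0/0; apply L'Hôpital's rule 3 times.
After differentiating numerator and denominator 3 times the quotient is (256*cos(4*h) + 4/(h + 1)^3)/(6); at h = 0 this is 130/3.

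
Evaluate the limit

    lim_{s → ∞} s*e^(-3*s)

Write as s^1/e^{3s}, an ∞/∞ form.
Exponential growth dominates any polynomial, so repeated L'Hôpital (or the standard result) gives 0.

0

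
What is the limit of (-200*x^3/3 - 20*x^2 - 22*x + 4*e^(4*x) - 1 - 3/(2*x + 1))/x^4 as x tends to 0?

Substitution gives 0/0; apply L'Hôpital's rule 4 times.
After differentiating numerator and denominator 4 times the quotient is (1024*e^(4*x) - 1152/(2*x + 1)^5)/(24); at x = 0 this is -16/3.

-16/3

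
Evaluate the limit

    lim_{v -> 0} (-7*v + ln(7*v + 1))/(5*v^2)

Direct substitution gives 0/0.
Apply L'Hôpital: lim (-7 + 7/(7*v + 1))/(10*v), still 0/0.
After 2 applications of L'Hôpital's rule the quotient is (-49/(7*v + 1)^2)/(10); substituting v = 0 gives -49/10.

-49/10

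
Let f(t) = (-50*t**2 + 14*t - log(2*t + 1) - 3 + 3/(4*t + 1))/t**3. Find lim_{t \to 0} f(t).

-584/3

Substitution gives 0/0 (the numerator vanishes to order 3).
Expand each term to order t^3: the coefficient of t^3 in −ln(1 + 2t) is -8/3 and in 3·1/(1 + 4t) is -192.
Lower-order terms cancel with the polynomial part, so the numerator is (-584/3)·t^3 + o(t^3), and the limit is (-584/3)/(1) = -584/3.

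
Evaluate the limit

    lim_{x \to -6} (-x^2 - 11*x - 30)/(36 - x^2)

Since x = -6 makes numerator and denominator zero, (x + 6) divides both.
Cancelling it gives (-x - 5)/(6 - x); now plug in x = -6 to get 1/12.

1/12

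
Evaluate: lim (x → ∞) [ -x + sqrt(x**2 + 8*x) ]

4

An ∞ − ∞ form. Rationalising with the conjugate, the difference becomes (8x) / (√(x^2 + 8*x) + x).
For large x the denominator behaves like 2·x, so the quotient tends to 8/2 = 4.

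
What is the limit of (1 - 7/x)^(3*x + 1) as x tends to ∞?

Let L be the limit and take ln: ln L = lim (3x + 1)·ln(1 - 7/x) = lim (3x + 1)·(-7/x + O(1/x²)) = -21.
Hence L = e^(-21).

e^(-21)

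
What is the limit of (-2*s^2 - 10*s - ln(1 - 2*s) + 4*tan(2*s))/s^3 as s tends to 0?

40/3

Substitution gives 0/0; apply L'Hôpital's rule 3 times.
After differentiating numerator and denominator 3 times the quotient is (192*tan(2*s)^2/cos(2*s)^2 + 64/cos(2*s)^2 - 16/(2*s - 1)^3)/(6); at s = 0 this is 40/3.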